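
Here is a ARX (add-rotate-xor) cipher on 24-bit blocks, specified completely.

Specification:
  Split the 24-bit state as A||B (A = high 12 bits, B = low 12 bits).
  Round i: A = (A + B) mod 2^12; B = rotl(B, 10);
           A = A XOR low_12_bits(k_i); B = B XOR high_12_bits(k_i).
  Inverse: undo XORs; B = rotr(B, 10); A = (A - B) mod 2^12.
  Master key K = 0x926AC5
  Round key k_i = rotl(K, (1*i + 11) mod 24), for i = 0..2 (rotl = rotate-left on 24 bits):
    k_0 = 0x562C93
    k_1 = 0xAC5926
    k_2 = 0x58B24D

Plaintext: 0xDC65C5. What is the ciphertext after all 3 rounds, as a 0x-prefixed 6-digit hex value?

0xE8303B

s_0 = plaintext = 0xDC65C5
s_1 = Round(s_0, k_0) = 0xF18013
s_2 = Round(s_1, k_1) = 0x60D6C1
s_3 = Round(s_2, k_2) = 0xE8303B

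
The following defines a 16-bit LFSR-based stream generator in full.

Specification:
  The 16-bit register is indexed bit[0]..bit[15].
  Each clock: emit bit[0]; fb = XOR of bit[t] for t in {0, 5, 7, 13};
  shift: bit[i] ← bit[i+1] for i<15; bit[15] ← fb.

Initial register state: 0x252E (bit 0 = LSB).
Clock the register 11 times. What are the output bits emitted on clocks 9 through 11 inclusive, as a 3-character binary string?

101

reg_0 = 0x252E
clock 1: out=0, reg = 0x1297
clock 2: out=1, reg = 0x094B
clock 3: out=1, reg = 0x84A5
clock 4: out=1, reg = 0xC252
clock 5: out=0, reg = 0x6129
clock 6: out=1, reg = 0xB094
clock 7: out=0, reg = 0x584A
clock 8: out=0, reg = 0x2C25
clock 9: out=1, reg = 0x9612
clock 10: out=0, reg = 0x4B09
clock 11: out=1, reg = 0xA584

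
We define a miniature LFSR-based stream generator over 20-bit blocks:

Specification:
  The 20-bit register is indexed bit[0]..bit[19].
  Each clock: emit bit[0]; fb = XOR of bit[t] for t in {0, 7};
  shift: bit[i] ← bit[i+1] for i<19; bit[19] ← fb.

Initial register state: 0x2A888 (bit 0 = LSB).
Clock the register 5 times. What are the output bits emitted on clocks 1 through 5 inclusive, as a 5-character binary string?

00010

reg_0 = 0x2A888
clock 1: out=0, reg = 0x95444
clock 2: out=0, reg = 0x4AA22
clock 3: out=0, reg = 0x25511
clock 4: out=1, reg = 0x92A88
clock 5: out=0, reg = 0xC9544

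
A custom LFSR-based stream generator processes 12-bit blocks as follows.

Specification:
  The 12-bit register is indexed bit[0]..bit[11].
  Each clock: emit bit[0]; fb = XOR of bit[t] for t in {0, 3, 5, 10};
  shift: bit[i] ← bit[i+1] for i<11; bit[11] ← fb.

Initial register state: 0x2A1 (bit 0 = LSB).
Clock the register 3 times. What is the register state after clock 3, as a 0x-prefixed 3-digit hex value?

0x054

reg_0 = 0x2A1
clock 1: out=1, reg = 0x150
clock 2: out=0, reg = 0x0A8
clock 3: out=0, reg = 0x054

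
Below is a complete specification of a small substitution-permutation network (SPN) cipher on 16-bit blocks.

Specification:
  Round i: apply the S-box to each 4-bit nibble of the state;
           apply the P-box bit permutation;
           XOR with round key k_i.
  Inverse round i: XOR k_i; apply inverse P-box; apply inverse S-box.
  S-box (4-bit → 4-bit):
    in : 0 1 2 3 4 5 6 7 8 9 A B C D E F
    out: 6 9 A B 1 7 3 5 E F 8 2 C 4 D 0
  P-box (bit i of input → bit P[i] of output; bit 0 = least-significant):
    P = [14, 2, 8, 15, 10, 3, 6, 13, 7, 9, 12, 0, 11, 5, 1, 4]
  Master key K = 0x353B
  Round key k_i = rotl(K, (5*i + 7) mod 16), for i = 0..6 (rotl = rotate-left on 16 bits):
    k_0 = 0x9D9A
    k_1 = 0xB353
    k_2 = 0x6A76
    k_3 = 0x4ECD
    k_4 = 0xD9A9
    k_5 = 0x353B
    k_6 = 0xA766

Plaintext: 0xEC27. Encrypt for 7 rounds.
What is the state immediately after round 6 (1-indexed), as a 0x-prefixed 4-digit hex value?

0x2D9D

s_0 = plaintext = 0xEC27
s_1 = Round(s_0, k_0) = 0xE481
s_2 = Round(s_1, k_1) = 0x5B89
s_3 = Round(s_2, k_2) = 0x8118
s_4 = Round(s_3, k_3) = 0xEB7A
s_5 = Round(s_4, k_4) = 0x57FB
s_6 = Round(s_5, k_5) = 0x2D9D
s_7 = Round(s_6, k_6) = 0x921E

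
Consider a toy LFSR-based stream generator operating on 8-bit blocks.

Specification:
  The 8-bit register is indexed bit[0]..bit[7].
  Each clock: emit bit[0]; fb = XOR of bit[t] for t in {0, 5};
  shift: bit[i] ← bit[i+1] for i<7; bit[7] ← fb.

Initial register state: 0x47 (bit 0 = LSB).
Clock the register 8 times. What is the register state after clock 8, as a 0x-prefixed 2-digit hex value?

0x2D

reg_0 = 0x47
clock 1: out=1, reg = 0xA3
clock 2: out=1, reg = 0x51
clock 3: out=1, reg = 0xA8
clock 4: out=0, reg = 0xD4
clock 5: out=0, reg = 0x6A
clock 6: out=0, reg = 0xB5
clock 7: out=1, reg = 0x5A
clock 8: out=0, reg = 0x2D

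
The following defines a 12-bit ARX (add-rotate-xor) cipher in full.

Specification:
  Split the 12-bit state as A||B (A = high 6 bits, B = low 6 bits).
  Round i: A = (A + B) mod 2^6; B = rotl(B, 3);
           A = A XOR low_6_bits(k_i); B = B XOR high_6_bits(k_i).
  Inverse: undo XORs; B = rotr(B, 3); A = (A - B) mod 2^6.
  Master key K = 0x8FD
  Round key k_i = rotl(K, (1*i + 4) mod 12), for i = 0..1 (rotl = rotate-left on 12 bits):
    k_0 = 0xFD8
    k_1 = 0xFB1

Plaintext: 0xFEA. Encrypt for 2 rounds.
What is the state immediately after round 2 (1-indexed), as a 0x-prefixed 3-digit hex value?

s_0 = plaintext = 0xFEA
s_1 = Round(s_0, k_0) = 0xC6A
s_2 = Round(s_1, k_1) = 0xAAB

0xAAB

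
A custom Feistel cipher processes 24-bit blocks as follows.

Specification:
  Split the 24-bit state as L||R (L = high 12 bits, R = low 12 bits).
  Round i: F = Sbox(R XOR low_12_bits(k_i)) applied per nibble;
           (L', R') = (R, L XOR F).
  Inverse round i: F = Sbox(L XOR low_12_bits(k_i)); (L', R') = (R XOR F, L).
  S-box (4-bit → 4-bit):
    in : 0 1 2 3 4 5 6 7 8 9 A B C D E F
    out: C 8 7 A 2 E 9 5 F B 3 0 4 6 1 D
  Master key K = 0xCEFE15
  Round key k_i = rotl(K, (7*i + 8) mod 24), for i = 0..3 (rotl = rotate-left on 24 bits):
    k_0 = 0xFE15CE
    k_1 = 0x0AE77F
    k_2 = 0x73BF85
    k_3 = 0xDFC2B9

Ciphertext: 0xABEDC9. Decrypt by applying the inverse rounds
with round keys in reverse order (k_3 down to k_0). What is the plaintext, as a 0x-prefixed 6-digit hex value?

0x9DD2AF

s_0 = ciphertext = 0xABEDC9
s_1 = InvRound(s_0, k_3) = 0x20CABE
s_2 = InvRound(s_1, k_2) = 0xC4520C
s_3 = InvRound(s_2, k_1) = 0x2AFC45
s_4 = InvRound(s_3, k_0) = 0x9DD2AF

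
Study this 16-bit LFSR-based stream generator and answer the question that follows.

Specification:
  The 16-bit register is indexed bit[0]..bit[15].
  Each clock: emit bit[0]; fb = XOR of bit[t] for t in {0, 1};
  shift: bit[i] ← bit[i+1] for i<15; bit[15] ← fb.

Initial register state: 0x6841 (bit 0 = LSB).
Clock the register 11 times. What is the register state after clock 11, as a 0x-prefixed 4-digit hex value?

0x8C2D

reg_0 = 0x6841
clock 1: out=1, reg = 0xB420
clock 2: out=0, reg = 0x5A10
clock 3: out=0, reg = 0x2D08
clock 4: out=0, reg = 0x1684
clock 5: out=0, reg = 0x0B42
clock 6: out=0, reg = 0x85A1
clock 7: out=1, reg = 0xC2D0
clock 8: out=0, reg = 0x6168
clock 9: out=0, reg = 0x30B4
clock 10: out=0, reg = 0x185A
clock 11: out=0, reg = 0x8C2D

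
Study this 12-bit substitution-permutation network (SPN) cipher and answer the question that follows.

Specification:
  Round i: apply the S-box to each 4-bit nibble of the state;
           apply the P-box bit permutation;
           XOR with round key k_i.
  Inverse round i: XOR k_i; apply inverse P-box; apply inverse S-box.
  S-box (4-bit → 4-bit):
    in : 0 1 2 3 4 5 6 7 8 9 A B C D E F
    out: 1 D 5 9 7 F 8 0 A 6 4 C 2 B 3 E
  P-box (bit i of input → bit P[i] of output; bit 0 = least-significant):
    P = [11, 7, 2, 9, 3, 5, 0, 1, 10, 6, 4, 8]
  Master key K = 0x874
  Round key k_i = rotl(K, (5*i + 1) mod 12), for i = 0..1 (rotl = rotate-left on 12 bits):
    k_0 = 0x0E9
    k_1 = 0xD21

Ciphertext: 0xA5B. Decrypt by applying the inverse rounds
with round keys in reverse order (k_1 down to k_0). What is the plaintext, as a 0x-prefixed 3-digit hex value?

s_0 = ciphertext = 0xA5B
s_1 = InvRound(s_0, k_1) = 0x5D6
s_2 = InvRound(s_1, k_0) = 0x15A

0x15A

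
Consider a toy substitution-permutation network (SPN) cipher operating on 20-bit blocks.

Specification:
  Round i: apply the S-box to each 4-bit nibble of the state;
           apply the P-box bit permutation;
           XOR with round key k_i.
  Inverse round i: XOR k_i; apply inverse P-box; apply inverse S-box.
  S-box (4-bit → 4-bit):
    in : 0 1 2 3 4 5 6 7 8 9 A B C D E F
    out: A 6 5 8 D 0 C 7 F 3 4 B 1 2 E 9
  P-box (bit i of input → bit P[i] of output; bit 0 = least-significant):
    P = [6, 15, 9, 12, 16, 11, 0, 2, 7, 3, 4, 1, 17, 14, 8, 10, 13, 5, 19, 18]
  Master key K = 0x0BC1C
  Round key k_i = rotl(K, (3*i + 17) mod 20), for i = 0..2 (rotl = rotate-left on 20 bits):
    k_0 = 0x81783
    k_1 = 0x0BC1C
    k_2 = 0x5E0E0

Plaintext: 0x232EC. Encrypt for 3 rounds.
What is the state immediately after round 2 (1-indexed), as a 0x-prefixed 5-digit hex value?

0x4AAB6

s_0 = plaintext = 0x232EC
s_1 = Round(s_0, k_0) = 0x03B56
s_2 = Round(s_1, k_1) = 0x4AAB6
s_3 = Round(s_2, k_2) = 0x8DBF4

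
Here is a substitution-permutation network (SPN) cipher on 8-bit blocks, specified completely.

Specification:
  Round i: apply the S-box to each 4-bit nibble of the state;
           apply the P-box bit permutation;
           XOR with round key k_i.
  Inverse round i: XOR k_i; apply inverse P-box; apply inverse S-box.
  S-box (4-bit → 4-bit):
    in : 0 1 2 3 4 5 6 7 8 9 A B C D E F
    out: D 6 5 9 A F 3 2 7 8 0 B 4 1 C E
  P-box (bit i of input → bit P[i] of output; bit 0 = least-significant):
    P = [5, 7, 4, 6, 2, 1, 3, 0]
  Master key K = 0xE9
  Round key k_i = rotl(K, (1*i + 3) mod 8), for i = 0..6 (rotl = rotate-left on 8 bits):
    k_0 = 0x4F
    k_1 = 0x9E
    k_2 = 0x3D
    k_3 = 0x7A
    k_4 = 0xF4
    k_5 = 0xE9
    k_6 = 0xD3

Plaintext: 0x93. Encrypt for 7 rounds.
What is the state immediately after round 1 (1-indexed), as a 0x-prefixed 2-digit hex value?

0x2E

s_0 = plaintext = 0x93
s_1 = Round(s_0, k_0) = 0x2E
s_2 = Round(s_1, k_1) = 0xC2
s_3 = Round(s_2, k_2) = 0x05
s_4 = Round(s_3, k_3) = 0x87
s_5 = Round(s_4, k_4) = 0x7A
s_6 = Round(s_5, k_5) = 0xEB
s_7 = Round(s_6, k_6) = 0x3A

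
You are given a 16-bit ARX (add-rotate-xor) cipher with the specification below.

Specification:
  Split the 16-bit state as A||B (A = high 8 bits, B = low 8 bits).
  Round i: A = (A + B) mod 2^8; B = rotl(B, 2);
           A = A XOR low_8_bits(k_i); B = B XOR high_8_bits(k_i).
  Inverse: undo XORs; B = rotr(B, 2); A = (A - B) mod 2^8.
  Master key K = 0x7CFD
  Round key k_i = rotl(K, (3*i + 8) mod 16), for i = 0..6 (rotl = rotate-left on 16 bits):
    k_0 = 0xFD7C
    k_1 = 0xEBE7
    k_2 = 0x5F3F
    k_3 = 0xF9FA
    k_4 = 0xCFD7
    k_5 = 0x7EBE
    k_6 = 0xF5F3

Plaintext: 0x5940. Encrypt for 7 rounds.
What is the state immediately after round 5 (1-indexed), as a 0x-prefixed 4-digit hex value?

s_0 = plaintext = 0x5940
s_1 = Round(s_0, k_0) = 0xE5FC
s_2 = Round(s_1, k_1) = 0x0618
s_3 = Round(s_2, k_2) = 0x213F
s_4 = Round(s_3, k_3) = 0x9A05
s_5 = Round(s_4, k_4) = 0x48DB
s_6 = Round(s_5, k_5) = 0x9D11
s_7 = Round(s_6, k_6) = 0x5DB1

0x48DB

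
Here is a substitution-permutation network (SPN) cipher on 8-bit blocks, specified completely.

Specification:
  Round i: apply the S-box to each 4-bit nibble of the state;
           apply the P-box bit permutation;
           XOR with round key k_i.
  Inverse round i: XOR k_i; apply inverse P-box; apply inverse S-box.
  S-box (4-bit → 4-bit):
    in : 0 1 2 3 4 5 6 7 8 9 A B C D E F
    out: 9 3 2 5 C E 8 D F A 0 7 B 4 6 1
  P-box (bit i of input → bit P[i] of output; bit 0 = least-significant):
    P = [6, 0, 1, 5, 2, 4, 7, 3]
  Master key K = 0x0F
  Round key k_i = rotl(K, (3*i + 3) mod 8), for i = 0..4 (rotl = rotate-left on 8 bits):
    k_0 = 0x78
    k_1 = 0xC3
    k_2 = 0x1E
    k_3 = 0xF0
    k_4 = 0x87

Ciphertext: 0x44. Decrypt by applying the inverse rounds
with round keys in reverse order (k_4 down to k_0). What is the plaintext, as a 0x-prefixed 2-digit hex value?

s_0 = ciphertext = 0x44
s_1 = InvRound(s_0, k_4) = 0xDB
s_2 = InvRound(s_1, k_3) = 0x65
s_3 = InvRound(s_2, k_2) = 0x98
s_4 = InvRound(s_3, k_1) = 0x9B
s_5 = InvRound(s_4, k_0) = 0xD8

0xD8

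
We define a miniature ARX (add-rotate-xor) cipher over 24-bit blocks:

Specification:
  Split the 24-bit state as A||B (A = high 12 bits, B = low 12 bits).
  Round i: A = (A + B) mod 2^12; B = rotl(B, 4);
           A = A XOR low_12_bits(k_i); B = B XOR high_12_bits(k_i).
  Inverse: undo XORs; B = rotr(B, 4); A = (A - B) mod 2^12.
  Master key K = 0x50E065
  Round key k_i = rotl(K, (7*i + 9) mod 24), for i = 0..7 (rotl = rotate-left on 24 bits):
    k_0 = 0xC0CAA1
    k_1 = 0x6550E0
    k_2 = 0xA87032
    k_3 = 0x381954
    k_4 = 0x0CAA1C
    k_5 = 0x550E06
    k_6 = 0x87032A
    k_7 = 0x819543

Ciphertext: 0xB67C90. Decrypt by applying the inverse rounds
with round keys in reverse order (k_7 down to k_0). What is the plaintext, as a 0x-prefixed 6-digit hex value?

s_0 = ciphertext = 0xB67C90
s_1 = InvRound(s_0, k_7) = 0x4DC948
s_2 = InvRound(s_1, k_6) = 0xFE3813
s_3 = InvRound(s_2, k_5) = 0xE113D4
s_4 = InvRound(s_3, k_4) = 0x5DCE31
s_5 = InvRound(s_4, k_3) = 0xBAD0DB
s_6 = InvRound(s_5, k_2) = 0xEFACA5
s_7 = InvRound(s_6, k_1) = 0xD6B0AF
s_8 = InvRound(s_7, k_0) = 0x4003CA

0x4003CA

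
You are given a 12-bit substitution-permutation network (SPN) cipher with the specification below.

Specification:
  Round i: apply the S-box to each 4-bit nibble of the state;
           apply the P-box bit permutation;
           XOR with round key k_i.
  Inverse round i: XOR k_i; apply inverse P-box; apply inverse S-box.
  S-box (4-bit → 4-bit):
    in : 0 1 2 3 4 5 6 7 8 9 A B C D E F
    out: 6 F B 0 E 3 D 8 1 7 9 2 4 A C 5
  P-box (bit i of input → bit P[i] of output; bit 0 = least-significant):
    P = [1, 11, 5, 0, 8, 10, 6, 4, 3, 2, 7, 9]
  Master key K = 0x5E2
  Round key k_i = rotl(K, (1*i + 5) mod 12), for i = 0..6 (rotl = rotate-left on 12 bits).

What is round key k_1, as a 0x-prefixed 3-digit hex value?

K = 0x5E2
k_0 = rotl(K, (1*0+5) mod 12) = rotl(K, 5) = 0xC4B
k_1 = rotl(K, (1*1+5) mod 12) = rotl(K, 6) = 0x897

0x897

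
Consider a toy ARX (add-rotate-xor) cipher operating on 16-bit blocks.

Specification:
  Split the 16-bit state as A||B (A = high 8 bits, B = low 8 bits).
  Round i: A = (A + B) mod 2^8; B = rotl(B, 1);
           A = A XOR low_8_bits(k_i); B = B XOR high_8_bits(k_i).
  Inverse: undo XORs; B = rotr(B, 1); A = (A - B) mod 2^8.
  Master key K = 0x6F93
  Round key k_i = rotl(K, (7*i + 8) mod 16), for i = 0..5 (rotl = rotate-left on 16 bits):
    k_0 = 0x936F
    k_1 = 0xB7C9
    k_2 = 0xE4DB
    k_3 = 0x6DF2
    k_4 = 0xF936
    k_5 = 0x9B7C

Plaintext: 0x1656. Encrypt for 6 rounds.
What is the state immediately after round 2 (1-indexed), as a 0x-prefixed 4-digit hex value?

s_0 = plaintext = 0x1656
s_1 = Round(s_0, k_0) = 0x033F
s_2 = Round(s_1, k_1) = 0x8BC9
s_3 = Round(s_2, k_2) = 0x8F77
s_4 = Round(s_3, k_3) = 0xF483
s_5 = Round(s_4, k_4) = 0x41FE
s_6 = Round(s_5, k_5) = 0x4366

0x8BC9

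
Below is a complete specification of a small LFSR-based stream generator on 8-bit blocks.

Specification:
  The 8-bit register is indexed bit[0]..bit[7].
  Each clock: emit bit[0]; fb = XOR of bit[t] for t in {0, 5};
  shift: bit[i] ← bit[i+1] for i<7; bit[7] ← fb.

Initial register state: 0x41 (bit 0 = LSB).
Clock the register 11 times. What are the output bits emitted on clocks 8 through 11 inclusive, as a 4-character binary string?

reg_0 = 0x41
clock 1: out=1, reg = 0xA0
clock 2: out=0, reg = 0xD0
clock 3: out=0, reg = 0x68
clock 4: out=0, reg = 0xB4
clock 5: out=0, reg = 0xDA
clock 6: out=0, reg = 0x6D
clock 7: out=1, reg = 0x36
clock 8: out=0, reg = 0x9B
clock 9: out=1, reg = 0xCD
clock 10: out=1, reg = 0xE6
clock 11: out=0, reg = 0xF3

0110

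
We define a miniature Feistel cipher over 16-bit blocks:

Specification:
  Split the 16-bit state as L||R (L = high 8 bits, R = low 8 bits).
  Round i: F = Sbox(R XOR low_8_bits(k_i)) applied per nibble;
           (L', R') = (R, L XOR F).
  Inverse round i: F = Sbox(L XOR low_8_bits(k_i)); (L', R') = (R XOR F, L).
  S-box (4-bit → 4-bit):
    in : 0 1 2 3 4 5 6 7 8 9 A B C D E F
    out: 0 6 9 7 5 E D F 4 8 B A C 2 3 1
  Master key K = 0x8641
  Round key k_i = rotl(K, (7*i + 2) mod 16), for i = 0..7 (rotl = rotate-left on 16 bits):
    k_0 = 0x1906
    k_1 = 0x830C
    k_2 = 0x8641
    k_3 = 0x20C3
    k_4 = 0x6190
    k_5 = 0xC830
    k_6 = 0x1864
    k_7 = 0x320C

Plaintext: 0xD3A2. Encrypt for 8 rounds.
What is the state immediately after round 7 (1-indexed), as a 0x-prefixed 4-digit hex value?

0x68DF

s_0 = plaintext = 0xD3A2
s_1 = Round(s_0, k_0) = 0xA266
s_2 = Round(s_1, k_1) = 0x6679
s_3 = Round(s_2, k_2) = 0x7912
s_4 = Round(s_3, k_3) = 0x125F
s_5 = Round(s_4, k_4) = 0x5FD3
s_6 = Round(s_5, k_5) = 0xD368
s_7 = Round(s_6, k_6) = 0x68DF
s_8 = Round(s_7, k_7) = 0xDF4F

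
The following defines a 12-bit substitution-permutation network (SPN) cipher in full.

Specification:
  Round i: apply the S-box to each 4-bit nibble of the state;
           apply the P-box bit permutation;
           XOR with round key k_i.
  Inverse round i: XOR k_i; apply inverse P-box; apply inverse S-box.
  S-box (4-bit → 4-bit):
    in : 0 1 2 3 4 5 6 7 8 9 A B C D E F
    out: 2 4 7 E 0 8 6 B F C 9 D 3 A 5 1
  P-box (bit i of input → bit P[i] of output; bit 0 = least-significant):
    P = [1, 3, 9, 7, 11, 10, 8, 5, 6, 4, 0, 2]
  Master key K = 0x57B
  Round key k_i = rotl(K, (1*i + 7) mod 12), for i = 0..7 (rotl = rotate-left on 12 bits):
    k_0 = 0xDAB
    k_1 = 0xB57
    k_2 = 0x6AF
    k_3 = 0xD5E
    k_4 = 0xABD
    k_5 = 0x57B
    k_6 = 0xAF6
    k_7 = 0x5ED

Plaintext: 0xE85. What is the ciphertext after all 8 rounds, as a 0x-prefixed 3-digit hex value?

s_0 = plaintext = 0xE85
s_1 = Round(s_0, k_0) = 0x04A
s_2 = Round(s_1, k_1) = 0xBC5
s_3 = Round(s_2, k_2) = 0xA6A
s_4 = Round(s_3, k_3) = 0x898
s_5 = Round(s_4, k_4) = 0x942
s_6 = Round(s_5, k_5) = 0x774
s_7 = Round(s_6, k_6) = 0x682
s_8 = Round(s_7, k_7) = 0xAD6

0xAD6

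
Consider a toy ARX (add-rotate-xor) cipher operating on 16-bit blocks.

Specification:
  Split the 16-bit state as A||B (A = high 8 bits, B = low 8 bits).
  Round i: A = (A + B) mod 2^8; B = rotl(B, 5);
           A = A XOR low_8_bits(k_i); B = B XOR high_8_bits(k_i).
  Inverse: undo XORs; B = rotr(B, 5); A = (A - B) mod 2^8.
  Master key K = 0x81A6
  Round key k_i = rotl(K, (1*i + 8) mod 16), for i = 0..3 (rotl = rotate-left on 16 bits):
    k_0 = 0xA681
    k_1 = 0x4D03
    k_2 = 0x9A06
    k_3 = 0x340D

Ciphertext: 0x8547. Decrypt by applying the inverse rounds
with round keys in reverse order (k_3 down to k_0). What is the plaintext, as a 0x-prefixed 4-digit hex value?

0xD364

s_0 = ciphertext = 0x8547
s_1 = InvRound(s_0, k_3) = 0xED9B
s_2 = InvRound(s_1, k_2) = 0xE308
s_3 = InvRound(s_2, k_1) = 0xB62A
s_4 = InvRound(s_3, k_0) = 0xD364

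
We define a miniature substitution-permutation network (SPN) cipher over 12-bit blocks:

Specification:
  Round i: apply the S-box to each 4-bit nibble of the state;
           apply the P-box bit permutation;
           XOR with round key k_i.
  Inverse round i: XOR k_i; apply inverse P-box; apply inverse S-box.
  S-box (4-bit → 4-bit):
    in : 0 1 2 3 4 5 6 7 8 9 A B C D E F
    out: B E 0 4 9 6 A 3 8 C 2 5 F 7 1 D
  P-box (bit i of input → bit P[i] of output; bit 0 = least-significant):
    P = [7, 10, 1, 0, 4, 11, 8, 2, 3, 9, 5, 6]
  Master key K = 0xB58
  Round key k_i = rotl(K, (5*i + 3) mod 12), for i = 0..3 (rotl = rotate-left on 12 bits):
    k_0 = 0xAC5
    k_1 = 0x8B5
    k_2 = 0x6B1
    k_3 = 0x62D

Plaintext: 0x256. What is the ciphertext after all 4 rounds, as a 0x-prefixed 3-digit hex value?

0x1E8

s_0 = plaintext = 0x256
s_1 = Round(s_0, k_0) = 0x7C4
s_2 = Round(s_1, k_1) = 0x328
s_3 = Round(s_2, k_2) = 0x690
s_4 = Round(s_3, k_3) = 0x1E8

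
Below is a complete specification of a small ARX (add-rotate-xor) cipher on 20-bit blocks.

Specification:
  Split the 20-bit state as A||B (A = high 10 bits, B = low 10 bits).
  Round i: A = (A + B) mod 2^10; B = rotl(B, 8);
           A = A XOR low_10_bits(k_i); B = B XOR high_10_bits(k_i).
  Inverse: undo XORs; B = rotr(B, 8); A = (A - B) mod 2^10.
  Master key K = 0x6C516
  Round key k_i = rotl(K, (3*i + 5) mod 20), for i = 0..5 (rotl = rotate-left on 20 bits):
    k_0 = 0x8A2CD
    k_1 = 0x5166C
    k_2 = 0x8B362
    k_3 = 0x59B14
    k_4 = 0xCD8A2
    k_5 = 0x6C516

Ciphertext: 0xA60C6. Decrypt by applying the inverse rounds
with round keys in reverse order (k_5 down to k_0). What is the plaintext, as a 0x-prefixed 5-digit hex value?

0x80F67

s_0 = ciphertext = 0xA60C6
s_1 = InvRound(s_0, k_5) = 0x6C5DD
s_2 = InvRound(s_1, k_4) = 0x597AE
s_3 = InvRound(s_2, k_3) = 0xD3F22
s_4 = InvRound(s_3, k_2) = 0xFD039
s_5 = InvRound(s_4, k_1) = 0xE9DF1
s_6 = InvRound(s_5, k_0) = 0x80F67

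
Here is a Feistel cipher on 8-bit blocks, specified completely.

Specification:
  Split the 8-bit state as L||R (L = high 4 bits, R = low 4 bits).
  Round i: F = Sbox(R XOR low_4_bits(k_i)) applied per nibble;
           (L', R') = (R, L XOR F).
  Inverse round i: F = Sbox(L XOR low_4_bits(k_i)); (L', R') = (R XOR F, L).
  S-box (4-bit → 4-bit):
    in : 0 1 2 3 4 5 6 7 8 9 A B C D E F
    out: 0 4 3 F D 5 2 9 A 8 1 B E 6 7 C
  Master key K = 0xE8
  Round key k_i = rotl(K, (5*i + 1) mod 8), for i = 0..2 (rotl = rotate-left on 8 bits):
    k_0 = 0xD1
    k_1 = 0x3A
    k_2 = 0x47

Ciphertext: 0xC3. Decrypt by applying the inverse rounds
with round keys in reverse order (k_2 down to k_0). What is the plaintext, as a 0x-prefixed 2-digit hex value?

0xFF

s_0 = ciphertext = 0xC3
s_1 = InvRound(s_0, k_2) = 0x8C
s_2 = InvRound(s_1, k_1) = 0xF8
s_3 = InvRound(s_2, k_0) = 0xFF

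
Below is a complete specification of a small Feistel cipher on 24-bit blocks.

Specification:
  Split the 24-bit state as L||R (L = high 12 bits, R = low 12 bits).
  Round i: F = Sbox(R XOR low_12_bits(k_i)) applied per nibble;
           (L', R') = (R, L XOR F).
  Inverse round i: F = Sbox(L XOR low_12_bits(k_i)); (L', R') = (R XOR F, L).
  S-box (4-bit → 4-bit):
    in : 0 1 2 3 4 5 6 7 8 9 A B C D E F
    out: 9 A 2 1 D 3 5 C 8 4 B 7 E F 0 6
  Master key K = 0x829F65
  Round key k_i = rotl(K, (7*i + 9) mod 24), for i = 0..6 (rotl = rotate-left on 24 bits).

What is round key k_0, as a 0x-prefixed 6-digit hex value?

0x3ECB05

K = 0x829F65
k_0 = rotl(K, (7*0+9) mod 24) = rotl(K, 9) = 0x3ECB05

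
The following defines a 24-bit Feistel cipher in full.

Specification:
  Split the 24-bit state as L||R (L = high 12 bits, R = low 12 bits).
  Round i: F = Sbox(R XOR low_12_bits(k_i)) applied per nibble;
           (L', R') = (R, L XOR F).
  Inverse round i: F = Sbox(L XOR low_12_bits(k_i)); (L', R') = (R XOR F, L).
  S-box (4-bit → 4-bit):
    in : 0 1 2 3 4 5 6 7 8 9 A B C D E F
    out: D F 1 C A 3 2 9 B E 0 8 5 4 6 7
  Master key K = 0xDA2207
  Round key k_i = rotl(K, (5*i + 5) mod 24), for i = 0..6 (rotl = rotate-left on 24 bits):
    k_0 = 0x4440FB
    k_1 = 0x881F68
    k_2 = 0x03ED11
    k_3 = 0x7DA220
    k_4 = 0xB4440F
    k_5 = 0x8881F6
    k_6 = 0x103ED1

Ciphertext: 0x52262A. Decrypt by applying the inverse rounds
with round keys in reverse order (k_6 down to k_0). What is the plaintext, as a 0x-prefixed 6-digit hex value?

0xF35048

s_0 = ciphertext = 0x52262A
s_1 = InvRound(s_0, k_6) = 0xE56522
s_2 = InvRound(s_1, k_5) = 0x22FE56
s_3 = InvRound(s_2, k_4) = 0xC4B22F
s_4 = InvRound(s_3, k_3) = 0x407C4B
s_5 = InvRound(s_4, k_2) = 0x2B9407
s_6 = InvRound(s_5, k_1) = 0x0482B9
s_7 = InvRound(s_6, k_0) = 0xF35048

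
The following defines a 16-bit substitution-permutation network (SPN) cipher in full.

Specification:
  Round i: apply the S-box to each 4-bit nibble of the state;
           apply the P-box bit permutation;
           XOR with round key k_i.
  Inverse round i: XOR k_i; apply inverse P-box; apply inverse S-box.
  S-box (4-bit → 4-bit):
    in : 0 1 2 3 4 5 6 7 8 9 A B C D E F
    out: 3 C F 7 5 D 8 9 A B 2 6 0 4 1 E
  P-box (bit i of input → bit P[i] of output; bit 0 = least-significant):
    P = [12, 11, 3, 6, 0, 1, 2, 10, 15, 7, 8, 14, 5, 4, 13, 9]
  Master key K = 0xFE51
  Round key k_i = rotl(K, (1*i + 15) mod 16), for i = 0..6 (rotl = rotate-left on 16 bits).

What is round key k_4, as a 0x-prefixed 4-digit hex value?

K = 0xFE51
k_0 = rotl(K, (1*0+15) mod 16) = rotl(K, 15) = 0xFF28
k_1 = rotl(K, (1*1+15) mod 16) = rotl(K, 0) = 0xFE51
k_2 = rotl(K, (1*2+15) mod 16) = rotl(K, 1) = 0xFCA3
k_3 = rotl(K, (1*3+15) mod 16) = rotl(K, 2) = 0xF947
k_4 = rotl(K, (1*4+15) mod 16) = rotl(K, 3) = 0xF28F

0xF28F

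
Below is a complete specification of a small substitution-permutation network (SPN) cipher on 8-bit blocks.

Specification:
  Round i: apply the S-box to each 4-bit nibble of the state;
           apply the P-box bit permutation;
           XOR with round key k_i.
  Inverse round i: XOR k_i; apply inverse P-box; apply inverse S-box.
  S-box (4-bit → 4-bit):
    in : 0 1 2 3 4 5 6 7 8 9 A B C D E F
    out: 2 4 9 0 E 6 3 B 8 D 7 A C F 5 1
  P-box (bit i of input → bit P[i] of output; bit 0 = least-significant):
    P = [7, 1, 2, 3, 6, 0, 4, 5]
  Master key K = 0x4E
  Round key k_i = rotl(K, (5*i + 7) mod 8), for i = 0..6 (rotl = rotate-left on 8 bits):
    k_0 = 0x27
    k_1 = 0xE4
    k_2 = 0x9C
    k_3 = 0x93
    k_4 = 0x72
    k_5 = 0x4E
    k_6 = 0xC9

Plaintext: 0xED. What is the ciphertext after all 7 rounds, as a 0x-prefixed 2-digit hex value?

s_0 = plaintext = 0xED
s_1 = Round(s_0, k_0) = 0xF9
s_2 = Round(s_1, k_1) = 0x28
s_3 = Round(s_2, k_2) = 0xF4
s_4 = Round(s_3, k_3) = 0xDD
s_5 = Round(s_4, k_4) = 0x8D
s_6 = Round(s_5, k_5) = 0xE0
s_7 = Round(s_6, k_6) = 0x9B

0x9B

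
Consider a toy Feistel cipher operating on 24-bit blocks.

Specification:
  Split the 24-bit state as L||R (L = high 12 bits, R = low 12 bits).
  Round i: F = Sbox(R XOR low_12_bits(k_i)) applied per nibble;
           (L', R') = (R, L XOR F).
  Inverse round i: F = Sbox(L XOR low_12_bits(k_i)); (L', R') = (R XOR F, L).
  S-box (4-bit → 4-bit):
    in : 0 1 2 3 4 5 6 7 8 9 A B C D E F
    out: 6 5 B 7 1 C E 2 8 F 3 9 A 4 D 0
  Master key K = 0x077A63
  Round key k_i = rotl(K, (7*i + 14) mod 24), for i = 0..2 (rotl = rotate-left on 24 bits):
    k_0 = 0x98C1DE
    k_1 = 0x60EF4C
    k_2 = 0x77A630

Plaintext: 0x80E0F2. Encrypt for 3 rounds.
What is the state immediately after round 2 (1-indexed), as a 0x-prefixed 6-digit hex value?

0xDB4BFA

s_0 = plaintext = 0x80E0F2
s_1 = Round(s_0, k_0) = 0x0F2DB4
s_2 = Round(s_1, k_1) = 0xDB4BFA
s_3 = Round(s_2, k_2) = 0xBFA917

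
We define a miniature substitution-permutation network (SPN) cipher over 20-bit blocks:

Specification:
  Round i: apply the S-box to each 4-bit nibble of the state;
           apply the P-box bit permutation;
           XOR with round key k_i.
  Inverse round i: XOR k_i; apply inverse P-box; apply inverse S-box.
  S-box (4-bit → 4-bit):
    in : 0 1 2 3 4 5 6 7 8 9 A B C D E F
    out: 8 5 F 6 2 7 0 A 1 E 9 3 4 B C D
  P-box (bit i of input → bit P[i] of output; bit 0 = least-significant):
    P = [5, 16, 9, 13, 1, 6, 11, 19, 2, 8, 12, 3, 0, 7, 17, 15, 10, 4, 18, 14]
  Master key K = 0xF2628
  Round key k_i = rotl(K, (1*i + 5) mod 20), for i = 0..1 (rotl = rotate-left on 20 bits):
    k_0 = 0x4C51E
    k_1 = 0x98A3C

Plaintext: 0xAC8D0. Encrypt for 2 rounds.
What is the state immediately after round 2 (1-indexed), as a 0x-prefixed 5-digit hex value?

s_0 = plaintext = 0xAC8D0
s_1 = Round(s_0, k_0) = 0xEA158
s_2 = Round(s_1, k_1) = 0xD525B

0xD525B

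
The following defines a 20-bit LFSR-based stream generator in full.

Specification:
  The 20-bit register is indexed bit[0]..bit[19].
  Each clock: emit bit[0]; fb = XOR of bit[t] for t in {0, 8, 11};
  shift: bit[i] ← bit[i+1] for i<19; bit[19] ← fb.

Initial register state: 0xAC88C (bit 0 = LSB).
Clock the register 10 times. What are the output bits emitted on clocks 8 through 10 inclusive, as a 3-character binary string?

reg_0 = 0xAC88C
clock 1: out=0, reg = 0xD6446
clock 2: out=0, reg = 0x6B223
clock 3: out=1, reg = 0xB5911
clock 4: out=1, reg = 0xDAC88
clock 5: out=0, reg = 0xED644
clock 6: out=0, reg = 0x76B22
clock 7: out=0, reg = 0x3B591
clock 8: out=1, reg = 0x1DAC8
clock 9: out=0, reg = 0x8ED64
clock 10: out=0, reg = 0x476B2

100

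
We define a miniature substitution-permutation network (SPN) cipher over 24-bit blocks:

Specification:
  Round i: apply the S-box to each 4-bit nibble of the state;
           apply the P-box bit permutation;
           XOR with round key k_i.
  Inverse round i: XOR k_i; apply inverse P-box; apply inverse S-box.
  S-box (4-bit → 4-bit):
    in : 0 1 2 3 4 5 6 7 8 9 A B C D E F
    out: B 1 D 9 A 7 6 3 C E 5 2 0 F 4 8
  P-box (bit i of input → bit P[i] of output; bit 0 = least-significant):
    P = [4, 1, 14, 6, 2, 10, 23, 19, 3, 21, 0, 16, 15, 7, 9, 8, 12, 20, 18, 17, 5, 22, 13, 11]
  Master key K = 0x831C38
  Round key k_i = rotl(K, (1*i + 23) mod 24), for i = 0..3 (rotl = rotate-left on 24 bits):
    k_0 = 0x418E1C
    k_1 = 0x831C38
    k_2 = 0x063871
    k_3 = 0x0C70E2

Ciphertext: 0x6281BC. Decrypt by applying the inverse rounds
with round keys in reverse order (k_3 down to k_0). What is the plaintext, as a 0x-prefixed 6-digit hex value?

s_0 = ciphertext = 0x6281BC
s_1 = InvRound(s_0, k_3) = 0x62373D
s_2 = InvRound(s_1, k_2) = 0x4E877F
s_3 = InvRound(s_2, k_1) = 0x4A2824
s_4 = InvRound(s_3, k_0) = 0xAFA341

0xAFA341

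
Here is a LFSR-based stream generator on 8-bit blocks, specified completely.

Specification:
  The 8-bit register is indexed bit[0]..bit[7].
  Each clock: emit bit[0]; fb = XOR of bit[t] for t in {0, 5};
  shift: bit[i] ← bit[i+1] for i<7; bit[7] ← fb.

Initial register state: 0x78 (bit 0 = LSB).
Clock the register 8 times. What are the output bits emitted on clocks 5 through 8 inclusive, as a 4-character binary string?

1110

reg_0 = 0x78
clock 1: out=0, reg = 0xBC
clock 2: out=0, reg = 0xDE
clock 3: out=0, reg = 0x6F
clock 4: out=1, reg = 0x37
clock 5: out=1, reg = 0x1B
clock 6: out=1, reg = 0x8D
clock 7: out=1, reg = 0xC6
clock 8: out=0, reg = 0x63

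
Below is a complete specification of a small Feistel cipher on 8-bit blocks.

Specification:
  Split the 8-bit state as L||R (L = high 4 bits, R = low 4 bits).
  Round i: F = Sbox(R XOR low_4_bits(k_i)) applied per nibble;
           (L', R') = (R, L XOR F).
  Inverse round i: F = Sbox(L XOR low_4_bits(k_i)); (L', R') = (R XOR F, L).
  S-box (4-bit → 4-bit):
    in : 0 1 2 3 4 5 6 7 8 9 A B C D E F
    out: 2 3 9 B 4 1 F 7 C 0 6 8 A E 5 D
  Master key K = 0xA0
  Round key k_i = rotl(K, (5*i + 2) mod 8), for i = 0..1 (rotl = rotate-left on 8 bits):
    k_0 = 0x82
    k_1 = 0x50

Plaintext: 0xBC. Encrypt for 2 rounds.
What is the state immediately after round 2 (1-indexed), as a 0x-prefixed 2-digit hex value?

0xE9

s_0 = plaintext = 0xBC
s_1 = Round(s_0, k_0) = 0xCE
s_2 = Round(s_1, k_1) = 0xE9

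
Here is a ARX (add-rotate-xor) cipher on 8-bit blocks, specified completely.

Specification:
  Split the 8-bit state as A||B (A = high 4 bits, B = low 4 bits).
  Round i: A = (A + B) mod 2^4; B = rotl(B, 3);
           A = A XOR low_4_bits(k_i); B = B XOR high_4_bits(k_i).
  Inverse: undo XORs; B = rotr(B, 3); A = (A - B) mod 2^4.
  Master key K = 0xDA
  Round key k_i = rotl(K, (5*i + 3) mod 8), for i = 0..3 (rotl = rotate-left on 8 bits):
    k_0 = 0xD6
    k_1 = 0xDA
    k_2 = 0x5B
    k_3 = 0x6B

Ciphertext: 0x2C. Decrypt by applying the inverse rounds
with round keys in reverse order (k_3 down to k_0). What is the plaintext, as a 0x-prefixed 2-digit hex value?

0x0C

s_0 = ciphertext = 0x2C
s_1 = InvRound(s_0, k_3) = 0x45
s_2 = InvRound(s_1, k_2) = 0xF0
s_3 = InvRound(s_2, k_1) = 0xAB
s_4 = InvRound(s_3, k_0) = 0x0C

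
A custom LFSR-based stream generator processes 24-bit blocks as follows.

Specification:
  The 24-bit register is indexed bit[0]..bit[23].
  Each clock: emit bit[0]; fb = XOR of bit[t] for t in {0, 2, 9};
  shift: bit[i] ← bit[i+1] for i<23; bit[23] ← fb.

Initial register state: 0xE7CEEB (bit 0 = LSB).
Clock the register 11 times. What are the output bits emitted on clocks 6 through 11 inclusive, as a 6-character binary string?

111011

reg_0 = 0xE7CEEB
clock 1: out=1, reg = 0x73E775
clock 2: out=1, reg = 0xB9F3BA
clock 3: out=0, reg = 0xDCF9DD
clock 4: out=1, reg = 0x6E7CEE
clock 5: out=0, reg = 0xB73E77
clock 6: out=1, reg = 0xDB9F3B
clock 7: out=1, reg = 0x6DCF9D
clock 8: out=1, reg = 0xB6E7CE
clock 9: out=0, reg = 0x5B73E7
clock 10: out=1, reg = 0xADB9F3
clock 11: out=1, reg = 0xD6DCF9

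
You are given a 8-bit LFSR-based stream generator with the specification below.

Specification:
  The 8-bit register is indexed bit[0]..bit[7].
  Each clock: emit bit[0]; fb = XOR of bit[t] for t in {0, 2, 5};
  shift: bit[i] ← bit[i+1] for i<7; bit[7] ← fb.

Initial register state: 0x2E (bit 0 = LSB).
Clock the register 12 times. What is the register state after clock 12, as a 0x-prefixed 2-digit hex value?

reg_0 = 0x2E
clock 1: out=0, reg = 0x17
clock 2: out=1, reg = 0x0B
clock 3: out=1, reg = 0x85
clock 4: out=1, reg = 0x42
clock 5: out=0, reg = 0x21
clock 6: out=1, reg = 0x10
clock 7: out=0, reg = 0x08
clock 8: out=0, reg = 0x04
clock 9: out=0, reg = 0x82
clock 10: out=0, reg = 0x41
clock 11: out=1, reg = 0xA0
clock 12: out=0, reg = 0xD0

0xD0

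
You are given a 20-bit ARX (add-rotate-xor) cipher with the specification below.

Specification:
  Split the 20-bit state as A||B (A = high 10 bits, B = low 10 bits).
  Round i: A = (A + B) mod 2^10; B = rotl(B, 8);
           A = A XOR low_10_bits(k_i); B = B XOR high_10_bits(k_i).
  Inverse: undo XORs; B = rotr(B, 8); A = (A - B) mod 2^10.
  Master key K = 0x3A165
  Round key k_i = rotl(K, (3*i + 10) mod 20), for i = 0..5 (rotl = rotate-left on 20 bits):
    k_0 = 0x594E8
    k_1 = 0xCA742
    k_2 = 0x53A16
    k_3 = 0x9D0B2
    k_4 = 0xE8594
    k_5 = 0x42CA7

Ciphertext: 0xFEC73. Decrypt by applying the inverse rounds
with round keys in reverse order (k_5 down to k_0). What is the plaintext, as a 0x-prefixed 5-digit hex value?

0x8BE40

s_0 = ciphertext = 0xFEC73
s_1 = InvRound(s_0, k_5) = 0x5EDE1
s_2 = InvRound(s_1, k_4) = 0xFB502
s_3 = InvRound(s_2, k_3) = 0x611DB
s_4 = InvRound(s_3, k_2) = 0x4FA54
s_5 = InvRound(s_4, k_1) = 0x21DF5
s_6 = InvRound(s_5, k_0) = 0x8BE40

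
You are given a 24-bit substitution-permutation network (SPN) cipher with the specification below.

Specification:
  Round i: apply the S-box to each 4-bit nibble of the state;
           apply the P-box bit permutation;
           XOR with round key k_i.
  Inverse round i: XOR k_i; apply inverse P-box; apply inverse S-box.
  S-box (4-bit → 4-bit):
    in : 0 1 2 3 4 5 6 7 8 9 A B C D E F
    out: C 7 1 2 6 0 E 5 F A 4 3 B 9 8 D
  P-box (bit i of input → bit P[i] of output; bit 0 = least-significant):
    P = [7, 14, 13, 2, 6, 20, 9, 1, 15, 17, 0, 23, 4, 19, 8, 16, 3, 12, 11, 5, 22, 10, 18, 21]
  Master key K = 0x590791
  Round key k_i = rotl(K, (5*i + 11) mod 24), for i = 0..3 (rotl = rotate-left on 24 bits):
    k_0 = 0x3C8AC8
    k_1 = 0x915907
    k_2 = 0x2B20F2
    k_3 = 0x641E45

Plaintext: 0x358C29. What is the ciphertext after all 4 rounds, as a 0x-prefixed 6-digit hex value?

s_0 = plaintext = 0x358C29
s_1 = Round(s_0, k_0) = 0xB74F9C
s_2 = Round(s_1, k_1) = 0x499488
s_3 = Round(s_2, k_2) = 0x345615
s_4 = Round(s_3, k_3) = 0xF60004

0xF60004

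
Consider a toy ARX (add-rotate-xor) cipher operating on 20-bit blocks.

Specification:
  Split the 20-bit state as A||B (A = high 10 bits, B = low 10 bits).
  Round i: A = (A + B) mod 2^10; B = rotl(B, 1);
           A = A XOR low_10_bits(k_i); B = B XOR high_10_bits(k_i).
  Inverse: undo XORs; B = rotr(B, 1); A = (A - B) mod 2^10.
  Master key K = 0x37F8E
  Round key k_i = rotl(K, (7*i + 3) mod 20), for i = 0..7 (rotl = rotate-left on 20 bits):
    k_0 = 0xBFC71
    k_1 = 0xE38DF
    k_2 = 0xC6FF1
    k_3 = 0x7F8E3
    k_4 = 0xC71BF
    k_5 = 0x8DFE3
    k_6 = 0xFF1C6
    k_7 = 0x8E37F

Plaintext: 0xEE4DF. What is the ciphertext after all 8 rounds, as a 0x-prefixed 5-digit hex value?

s_0 = plaintext = 0xEE4DF
s_1 = Round(s_0, k_0) = 0x3A741
s_2 = Round(s_1, k_1) = 0x3D50D
s_3 = Round(s_2, k_2) = 0x7CD01
s_4 = Round(s_3, k_3) = 0x85FFC
s_5 = Round(s_4, k_4) = 0xEB0E5
s_6 = Round(s_5, k_5) = 0xDCBFD
s_7 = Round(s_6, k_6) = 0xAA407
s_8 = Round(s_7, k_7) = 0x73E36

0x73E36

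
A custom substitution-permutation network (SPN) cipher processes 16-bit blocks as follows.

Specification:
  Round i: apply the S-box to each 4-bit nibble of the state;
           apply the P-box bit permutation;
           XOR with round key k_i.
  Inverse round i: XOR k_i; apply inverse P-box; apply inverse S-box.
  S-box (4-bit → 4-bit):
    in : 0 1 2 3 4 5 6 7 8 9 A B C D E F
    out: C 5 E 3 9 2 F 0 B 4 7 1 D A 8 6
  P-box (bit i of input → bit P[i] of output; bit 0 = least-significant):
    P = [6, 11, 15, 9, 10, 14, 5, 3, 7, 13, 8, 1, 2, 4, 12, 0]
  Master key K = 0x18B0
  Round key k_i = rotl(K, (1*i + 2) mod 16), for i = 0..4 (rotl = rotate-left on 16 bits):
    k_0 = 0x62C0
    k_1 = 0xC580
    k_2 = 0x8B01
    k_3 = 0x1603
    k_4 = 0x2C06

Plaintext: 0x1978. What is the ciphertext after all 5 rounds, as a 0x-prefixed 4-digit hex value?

0x34A5

s_0 = plaintext = 0x1978
s_1 = Round(s_0, k_0) = 0x7984
s_2 = Round(s_1, k_1) = 0x82C8
s_3 = Round(s_2, k_2) = 0xA47E
s_4 = Round(s_3, k_3) = 0x0495
s_5 = Round(s_4, k_4) = 0x34A5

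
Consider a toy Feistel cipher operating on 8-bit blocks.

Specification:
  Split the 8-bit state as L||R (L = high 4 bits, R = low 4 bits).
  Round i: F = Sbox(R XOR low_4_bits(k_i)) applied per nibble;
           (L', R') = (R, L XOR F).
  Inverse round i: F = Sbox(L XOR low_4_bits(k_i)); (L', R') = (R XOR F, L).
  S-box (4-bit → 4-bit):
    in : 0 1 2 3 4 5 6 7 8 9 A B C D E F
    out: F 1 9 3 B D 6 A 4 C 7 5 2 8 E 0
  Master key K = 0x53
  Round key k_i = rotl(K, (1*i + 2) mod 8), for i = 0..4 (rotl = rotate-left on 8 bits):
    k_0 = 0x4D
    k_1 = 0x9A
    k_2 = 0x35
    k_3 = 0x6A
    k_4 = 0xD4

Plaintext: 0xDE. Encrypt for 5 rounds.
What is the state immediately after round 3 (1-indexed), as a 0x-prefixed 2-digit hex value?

s_0 = plaintext = 0xDE
s_1 = Round(s_0, k_0) = 0xEE
s_2 = Round(s_1, k_1) = 0xE5
s_3 = Round(s_2, k_2) = 0x51
s_4 = Round(s_3, k_3) = 0x10
s_5 = Round(s_4, k_4) = 0x0A

0x51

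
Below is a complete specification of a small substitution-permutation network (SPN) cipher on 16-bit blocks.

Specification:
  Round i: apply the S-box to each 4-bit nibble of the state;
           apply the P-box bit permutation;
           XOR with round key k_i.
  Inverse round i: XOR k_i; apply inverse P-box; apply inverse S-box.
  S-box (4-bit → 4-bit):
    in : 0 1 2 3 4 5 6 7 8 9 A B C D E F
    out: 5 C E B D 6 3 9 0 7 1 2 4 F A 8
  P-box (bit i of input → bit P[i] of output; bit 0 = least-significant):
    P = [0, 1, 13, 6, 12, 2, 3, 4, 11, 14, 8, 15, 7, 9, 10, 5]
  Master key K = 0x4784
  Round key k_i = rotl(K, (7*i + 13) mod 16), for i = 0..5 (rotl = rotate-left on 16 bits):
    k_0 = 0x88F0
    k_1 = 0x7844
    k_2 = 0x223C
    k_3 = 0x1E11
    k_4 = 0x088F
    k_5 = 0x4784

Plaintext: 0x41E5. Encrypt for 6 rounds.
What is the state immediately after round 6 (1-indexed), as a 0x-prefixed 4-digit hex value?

s_0 = plaintext = 0x41E5
s_1 = Round(s_0, k_0) = 0x2D46
s_2 = Round(s_1, k_1) = 0xA77F
s_3 = Round(s_2, k_2) = 0xBAEC
s_4 = Round(s_3, k_3) = 0x3405
s_5 = Round(s_4, k_4) = 0xB325
s_6 = Round(s_5, k_5) = 0xAD9A

0xAD9A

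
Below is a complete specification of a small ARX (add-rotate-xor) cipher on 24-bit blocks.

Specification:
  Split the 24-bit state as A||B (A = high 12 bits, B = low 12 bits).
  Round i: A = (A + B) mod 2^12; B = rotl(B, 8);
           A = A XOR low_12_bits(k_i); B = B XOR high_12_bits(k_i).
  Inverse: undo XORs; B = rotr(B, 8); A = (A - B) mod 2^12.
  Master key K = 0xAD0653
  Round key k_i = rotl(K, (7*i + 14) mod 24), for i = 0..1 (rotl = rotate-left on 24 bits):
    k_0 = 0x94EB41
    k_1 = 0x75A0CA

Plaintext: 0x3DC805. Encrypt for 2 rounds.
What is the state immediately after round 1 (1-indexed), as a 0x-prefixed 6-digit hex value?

s_0 = plaintext = 0x3DC805
s_1 = Round(s_0, k_0) = 0x0A0CCE
s_2 = Round(s_1, k_1) = 0xDA4996

0x0A0CCE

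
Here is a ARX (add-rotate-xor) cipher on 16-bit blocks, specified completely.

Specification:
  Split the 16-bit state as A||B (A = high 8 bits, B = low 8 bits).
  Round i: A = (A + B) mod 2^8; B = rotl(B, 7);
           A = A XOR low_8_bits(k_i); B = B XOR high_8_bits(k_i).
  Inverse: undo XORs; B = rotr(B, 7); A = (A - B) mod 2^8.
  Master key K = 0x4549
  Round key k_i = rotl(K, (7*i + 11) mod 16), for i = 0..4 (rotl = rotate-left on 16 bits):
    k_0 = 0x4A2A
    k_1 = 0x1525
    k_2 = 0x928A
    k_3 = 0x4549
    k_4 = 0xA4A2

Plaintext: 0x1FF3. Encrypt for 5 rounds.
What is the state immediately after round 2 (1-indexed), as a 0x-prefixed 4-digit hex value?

s_0 = plaintext = 0x1FF3
s_1 = Round(s_0, k_0) = 0x38B3
s_2 = Round(s_1, k_1) = 0xCECC
s_3 = Round(s_2, k_2) = 0x10F4
s_4 = Round(s_3, k_3) = 0x4D3F
s_5 = Round(s_4, k_4) = 0x2E3B

0xCECC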